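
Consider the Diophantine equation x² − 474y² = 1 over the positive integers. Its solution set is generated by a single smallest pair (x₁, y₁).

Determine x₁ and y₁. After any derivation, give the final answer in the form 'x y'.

193549 8890

[21; 1,3,2,1,1,…,3,1,42] for √474; ℓ=14 ⇒ convergent index 13
i=0: a=21 ⇒ p=21, q=1
i=1: a=1 ⇒ p=22, q=1
i=2: a=3 ⇒ p=87, q=4
i=3: a=2 ⇒ p=196, q=9
i=4: a=1 ⇒ p=283, q=13
…
i=10: a=1 ⇒ p=16677, q=766
i=11: a=2 ⇒ p=44218, q=2031
i=12: a=3 ⇒ p=149331, q=6859
i=13: a=1 ⇒ p=193549, q=8890
fundamental: x₁=193549, y₁=8890  (since 37461215401 − 474·79032100 = 1)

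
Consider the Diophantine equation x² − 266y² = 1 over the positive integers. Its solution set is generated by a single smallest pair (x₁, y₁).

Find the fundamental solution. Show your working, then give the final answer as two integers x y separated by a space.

685 42

√266 = [16; 3,4,3,32, …], period ℓ=4 (even) → k=3
a_0=16:  p_0=16·1+0=16,  q_0=16·0+1=1
a_1=3:  p_1=3·16+1=49,  q_1=3·1+0=3
a_2=4:  p_2=4·49+16=212,  q_2=4·3+1=13
a_3=3:  p_3=3·212+49=685,  q_3=3·13+3=42
fundamental: x₁=685, y₁=42  (since 469225 − 266·1764 = 1)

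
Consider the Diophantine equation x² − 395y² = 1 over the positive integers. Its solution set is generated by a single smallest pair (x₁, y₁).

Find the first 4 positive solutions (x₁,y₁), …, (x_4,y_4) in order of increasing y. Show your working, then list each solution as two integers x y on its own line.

√395 = [19; 1,6,1,38, …], period ℓ=4 (even) → k=3
a_0=19:  p_0=19·1+0=19,  q_0=19·0+1=1
a_1=1:  p_1=1·19+1=20,  q_1=1·1+0=1
a_2=6:  p_2=6·20+19=139,  q_2=6·1+1=7
a_3=1:  p_3=1·139+20=159,  q_3=1·7+1=8
(x₁, y₁) = (159, 8);  159² − 395·8² = 1 ✓
(159+8√395)^2 = 50561 + 2544√395
(159+8√395)^3 = 16078239 + 808984√395
(159+8√395)^4 = 5112829441 + 257254368√395

159 8
50561 2544
16078239 808984
5112829441 257254368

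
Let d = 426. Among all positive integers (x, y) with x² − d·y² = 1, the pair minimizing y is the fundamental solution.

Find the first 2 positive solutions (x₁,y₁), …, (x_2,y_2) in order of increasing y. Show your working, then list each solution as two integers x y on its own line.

88751 4300
15753480001 763258600

d=426: √d = [20; 1,1,1,3,2,6,2,3,1,1,1,40] (ℓ=12, even), read p_11/q_11
i=0: a=20 ⇒ p=20, q=1
i=1: a=1 ⇒ p=21, q=1
i=2: a=1 ⇒ p=41, q=2
…
i=7: a=2 ⇒ p=7162, q=347
…
i=10: a=1 ⇒ p=56780, q=2751
i=11: a=1 ⇒ p=88751, q=4300
(x₁, y₁) = (88751, 4300);  88751² − 426·4300² = 1 ✓
(88751+4300√426)^2 = 15753480001 + 763258600√426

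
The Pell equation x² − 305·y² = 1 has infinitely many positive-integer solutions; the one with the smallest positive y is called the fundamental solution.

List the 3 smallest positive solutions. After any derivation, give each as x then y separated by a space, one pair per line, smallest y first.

489 28
478241 27384
467719209 26781524

√305 → a₀=17, period (2,6,2,34); ℓ=4 even so k=3
a_0=17:  p_0=17·1+0=17,  q_0=17·0+1=1
…
a_2=6:  p_2=6·35+17=227,  q_2=6·2+1=13
a_3=2:  p_3=2·227+35=489,  q_3=2·13+2=28
(x₁, y₁) = (489, 28);  489² − 305·28² = 1 ✓
(x_2, y_2) = (489·489 + 305·28·28, 489·28 + 28·489) = (478241, 27384)
(x_3, y_3) = (489·478241 + 305·28·27384, 489·27384 + 28·478241) = (467719209, 26781524)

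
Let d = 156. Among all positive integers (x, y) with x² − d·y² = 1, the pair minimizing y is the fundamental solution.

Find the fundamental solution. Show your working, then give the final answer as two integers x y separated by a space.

d=156: √d = [12; 2,24] (ℓ=2, even), read p_1/q_1
step 0: (12, 1)  from 12·(1,0) + (0,1)
step 1: (25, 2)  from 2·(12,1) + (1,0)
→ (25, 2).  Check: 25²=625, 156·2²=624, difference 1.

25 2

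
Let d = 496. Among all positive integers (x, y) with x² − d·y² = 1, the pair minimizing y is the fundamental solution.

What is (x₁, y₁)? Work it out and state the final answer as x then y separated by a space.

√496 = [22; 3,1,2,4,1,…,1,3,44, …], period ℓ=16 (even) → k=15
k=0  a_k=22  p_k/q_k = 22/1
k=1  a_k=3  p_k/q_k = 67/3
k=2  a_k=1  p_k/q_k = 89/4
k=3  a_k=2  p_k/q_k = 245/11
k=4  a_k=4  p_k/q_k = 1069/48
k=5  a_k=1  p_k/q_k = 1314/59
k=6  a_k=1  p_k/q_k = 2383/107
k=7  a_k=2  p_k/q_k = 6080/273
k=8  a_k=2  p_k/q_k = 14543/653
k=9  a_k=2  p_k/q_k = 35166/1579
k=10  a_k=1  p_k/q_k = 49709/2232
k=11  a_k=1  p_k/q_k = 84875/3811
k=12  a_k=4  p_k/q_k = 389209/17476
k=13  a_k=2  p_k/q_k = 863293/38763
k=14  a_k=1  p_k/q_k = 1252502/56239
k=15  a_k=3  p_k/q_k = 4620799/207480
(x₁, y₁) = (4620799, 207480);  4620799² − 496·207480² = 1 ✓

4620799 207480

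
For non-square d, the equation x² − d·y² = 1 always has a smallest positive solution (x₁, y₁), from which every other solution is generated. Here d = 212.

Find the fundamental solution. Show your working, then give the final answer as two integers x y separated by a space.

66249 4550

d=212: √d = [14; 1,1,3,1,1,…,1,1,28] (ℓ=14, even), read p_13/q_13
i=0: a=14 ⇒ p=14, q=1
i=1: a=1 ⇒ p=15, q=1
i=2: a=1 ⇒ p=29, q=2
i=3: a=3 ⇒ p=102, q=7
i=4: a=1 ⇒ p=131, q=9
i=5: a=1 ⇒ p=233, q=16
i=6: a=1 ⇒ p=364, q=25
i=7: a=6 ⇒ p=2417, q=166
…
i=11: a=3 ⇒ p=29135, q=2001
i=12: a=1 ⇒ p=37114, q=2549
i=13: a=1 ⇒ p=66249, q=4550
fundamental: x₁=66249, y₁=4550  (since 4388930001 − 212·20702500 = 1)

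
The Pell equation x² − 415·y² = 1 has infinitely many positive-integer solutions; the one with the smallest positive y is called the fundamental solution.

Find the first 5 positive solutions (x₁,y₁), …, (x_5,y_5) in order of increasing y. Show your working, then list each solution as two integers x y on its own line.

√415 = [20; 2,1,2,4,6,…,1,2,40, …], period ℓ=16 (even) → k=15
step 0: (20, 1)  from 20·(1,0) + (0,1)
…
step 3: (163, 8)  from 2·(61,3) + (41,2)
step 4: (713, 35)  from 4·(163,8) + (61,3)
…
step 6: (5154, 253)  from 1·(4441,218) + (713,35)
…
step 11: (508372, 24955)  from 6·(77473,3803) + (43534,2137)
step 12: (2110961, 103623)  from 4·(508372,24955) + (77473,3803)
step 13: (4730294, 232201)  from 2·(2110961,103623) + (508372,24955)
step 14: (6841255, 335824)  from 1·(4730294,232201) + (2110961,103623)
step 15: (18412804, 903849)  from 2·(6841255,335824) + (4730294,232201)
(x₁, y₁) = (18412804, 903849);  18412804² − 415·903849² = 1 ✓
n=2: (18412804,903849)∘(18412804,903849) = (18412804·18412804+415·903849·903849, 18412804·903849+903849·18412804) = (678062702284831,33284788965192)
n=3: (678062702284831,33284788965192)∘(18412804,903849) = (18412804·678062702284831+415·903849·33284788965192, 18412804·33284788965192+903849·678062702284831) = (24970071273761872339444,1225732590794885332887)
n=4: (24970071273761872339444,1225732590794885332887)∘(18412804,903849) = (18412804·24970071273761872339444+415·903849·1225732590794885332887, 18412804·1225732590794885332887+903849·24970071273761872339444) = (919538056459614718055705397121,45138347901436822389057205104)
n=5: (919538056459614718055705397121,45138347901436822389057205104)∘(18412804,903849) = (18412804·919538056459614718055705397121+415·903849·45138347901436822389057205104, 18412804·45138347901436822389057205104+903849·919538056459614718055705397121) = (33862548008263614468078655355989935124,1662247105585933832332453329850170345)

18412804 903849
678062702284831 33284788965192
24970071273761872339444 1225732590794885332887
919538056459614718055705397121 45138347901436822389057205104
33862548008263614468078655355989935124 1662247105585933832332453329850170345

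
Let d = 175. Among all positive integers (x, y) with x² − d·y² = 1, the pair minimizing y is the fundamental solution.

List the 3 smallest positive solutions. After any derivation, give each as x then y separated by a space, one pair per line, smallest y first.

√175 → a₀=13, period (4,2,1,2,4,26); ℓ=6 even so k=5
i=0: a=13 ⇒ p=13, q=1
i=1: a=4 ⇒ p=53, q=4
…
i=3: a=1 ⇒ p=172, q=13
i=4: a=2 ⇒ p=463, q=35
i=5: a=4 ⇒ p=2024, q=153
→ (2024, 153).  Check: 2024²=4096576, 175·153²=4096575, difference 1.
(2024+153√175)^2 = 8193151 + 619344√175
(2024+153√175)^3 = 33165873224 + 2507104359√175

2024 153
8193151 619344
33165873224 2507104359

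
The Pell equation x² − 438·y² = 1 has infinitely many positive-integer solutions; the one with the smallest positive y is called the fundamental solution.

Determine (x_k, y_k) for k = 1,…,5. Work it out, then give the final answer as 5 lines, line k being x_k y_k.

293 14
171697 8204
100614149 4807530
58959719617 2817204376
34550295081413 1650876956806

[20; 1,12,1,40] for √438; ℓ=4 ⇒ convergent index 3
k=0  a_k=20  p_k/q_k = 20/1
…
k=2  a_k=12  p_k/q_k = 272/13
k=3  a_k=1  p_k/q_k = 293/14
→ (293, 14).  Check: 293²=85849, 438·14²=85848, difference 1.
(x_2, y_2) = (293·293 + 438·14·14, 293·14 + 14·293) = (171697, 8204)
(x_3, y_3) = (293·171697 + 438·14·8204, 293·8204 + 14·171697) = (100614149, 4807530)
(x_4, y_4) = (293·100614149 + 438·14·4807530, 293·4807530 + 14·100614149) = (58959719617, 2817204376)
(x_5, y_5) = (293·58959719617 + 438·14·2817204376, 293·2817204376 + 14·58959719617) = (34550295081413, 1650876956806)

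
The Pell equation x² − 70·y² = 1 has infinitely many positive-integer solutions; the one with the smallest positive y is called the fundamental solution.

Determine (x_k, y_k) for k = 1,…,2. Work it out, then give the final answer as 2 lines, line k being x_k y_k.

251 30
126001 15060

[8; 2,1,2,1,2,16] for √70; ℓ=6 ⇒ convergent index 5
k=0  a_k=8  p_k/q_k = 8/1
k=1  a_k=2  p_k/q_k = 17/2
k=2  a_k=1  p_k/q_k = 25/3
…
k=4  a_k=1  p_k/q_k = 92/11
k=5  a_k=2  p_k/q_k = 251/30
→ (251, 30).  Check: 251²=63001, 70·30²=63000, difference 1.
(x_2, y_2) = (251·251 + 70·30·30, 251·30 + 30·251) = (126001, 15060)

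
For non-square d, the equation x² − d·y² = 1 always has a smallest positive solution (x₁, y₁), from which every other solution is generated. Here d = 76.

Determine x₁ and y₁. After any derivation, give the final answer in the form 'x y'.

√76 = [8; 1,2,1,1,5,4,5,1,1,2,1,16, …], period ℓ=12 (even) → k=11
step 0: (8, 1)  from 8·(1,0) + (0,1)
…
step 3: (35, 4)  from 1·(26,3) + (9,1)
…
step 6: (1421, 163)  from 4·(340,39) + (61,7)
…
step 10: (41488, 4759)  from 2·(16311,1871) + (8866,1017)
step 11: (57799, 6630)  from 1·(41488,4759) + (16311,1871)
(x₁, y₁) = (57799, 6630);  57799² − 76·6630² = 1 ✓

57799 6630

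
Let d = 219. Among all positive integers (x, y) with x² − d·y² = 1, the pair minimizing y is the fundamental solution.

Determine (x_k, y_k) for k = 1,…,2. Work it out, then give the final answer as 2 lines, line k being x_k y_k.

74 5
10951 740

√219 = [14; 1,3,1,28, …], period ℓ=4 (even) → k=3
a_0=14:  p_0=14·1+0=14,  q_0=14·0+1=1
…
a_2=3:  p_2=3·15+14=59,  q_2=3·1+1=4
a_3=1:  p_3=1·59+15=74,  q_3=1·4+1=5
fundamental: x₁=74, y₁=5  (since 5476 − 219·25 = 1)
(x_2, y_2) = (74·74 + 219·5·5, 74·5 + 5·74) = (10951, 740)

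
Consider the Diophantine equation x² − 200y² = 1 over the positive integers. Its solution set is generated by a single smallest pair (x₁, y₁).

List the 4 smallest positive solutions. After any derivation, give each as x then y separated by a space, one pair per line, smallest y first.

d=200: √d = [14; 7,28] (ℓ=2, even), read p_1/q_1
step 0: (14, 1)  from 14·(1,0) + (0,1)
step 1: (99, 7)  from 7·(14,1) + (1,0)
→ (99, 7).  Check: 99²=9801, 200·7²=9800, difference 1.
k=2:  x_2 = 99·99+200·7·7 = 19601,  y_2 = 99·7+7·99 = 1386
k=3:  x_3 = 99·19601+200·7·1386 = 3880899,  y_3 = 99·1386+7·19601 = 274421
k=4:  x_4 = 99·3880899+200·7·274421 = 768398401,  y_4 = 99·274421+7·3880899 = 54333972

99 7
19601 1386
3880899 274421
768398401 54333972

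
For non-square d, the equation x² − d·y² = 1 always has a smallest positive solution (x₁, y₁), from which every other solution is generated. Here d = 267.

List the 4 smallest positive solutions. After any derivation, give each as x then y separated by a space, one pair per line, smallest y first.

[16; 2,1,15,1,2,32] for √267; ℓ=6 ⇒ convergent index 5
k=0  a_k=16  p_k/q_k = 16/1
…
k=2  a_k=1  p_k/q_k = 49/3
k=3  a_k=15  p_k/q_k = 768/47
k=4  a_k=1  p_k/q_k = 817/50
k=5  a_k=2  p_k/q_k = 2402/147
→ (2402, 147).  Check: 2402²=5769604, 267·147²=5769603, difference 1.
n=2: (2402,147)∘(2402,147) = (2402·2402+267·147·147, 2402·147+147·2402) = (11539207,706188)
n=3: (11539207,706188)∘(2402,147) = (2402·11539207+267·147·706188, 2402·706188+147·11539207) = (55434348026,3392527005)
n=4: (55434348026,3392527005)∘(2402,147) = (2402·55434348026+267·147·3392527005, 2402·3392527005+147·55434348026) = (266306596377697,16297699025832)

2402 147
11539207 706188
55434348026 3392527005
266306596377697 16297699025832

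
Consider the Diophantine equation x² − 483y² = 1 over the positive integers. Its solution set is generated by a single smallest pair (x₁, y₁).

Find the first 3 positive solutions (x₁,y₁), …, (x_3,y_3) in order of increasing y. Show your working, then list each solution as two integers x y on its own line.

22 1
967 44
42526 1935

d=483: √d = [21; 1,42] (ℓ=2, even), read p_1/q_1
i=0: a=21 ⇒ p=21, q=1
i=1: a=1 ⇒ p=22, q=1
→ (22, 1).  Check: 22²=484, 483·1²=483, difference 1.
n=2: (22,1)∘(22,1) = (22·22+483·1·1, 22·1+1·22) = (967,44)
n=3: (967,44)∘(22,1) = (22·967+483·1·44, 22·44+1·967) = (42526,1935)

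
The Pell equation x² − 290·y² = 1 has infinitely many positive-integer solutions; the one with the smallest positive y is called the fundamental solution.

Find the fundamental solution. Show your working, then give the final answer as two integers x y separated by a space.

579 34

[17; 34] for √290; ℓ=1 ⇒ convergent index 1
a_0=17:  p_0=17·1+0=17,  q_0=17·0+1=1
a_1=34:  p_1=34·17+1=579,  q_1=34·1+0=34
fundamental: x₁=579, y₁=34  (since 335241 − 290·1156 = 1)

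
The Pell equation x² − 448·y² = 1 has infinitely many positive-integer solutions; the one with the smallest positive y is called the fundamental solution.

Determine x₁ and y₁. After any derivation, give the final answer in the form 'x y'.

d=448: √d = [21; 6,42] (ℓ=2, even), read p_1/q_1
a_0=21:  p_0=21·1+0=21,  q_0=21·0+1=1
a_1=6:  p_1=6·21+1=127,  q_1=6·1+0=6
→ (127, 6).  Check: 127²=16129, 448·6²=16128, difference 1.

127 6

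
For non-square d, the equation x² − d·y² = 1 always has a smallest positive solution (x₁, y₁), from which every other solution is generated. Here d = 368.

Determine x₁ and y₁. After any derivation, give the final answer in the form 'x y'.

1151 60

√368 → a₀=19, period (5,2,5,38); ℓ=4 even so k=3
k=0  a_k=19  p_k/q_k = 19/1
…
k=2  a_k=2  p_k/q_k = 211/11
k=3  a_k=5  p_k/q_k = 1151/60
fundamental: x₁=1151, y₁=60  (since 1324801 − 368·3600 = 1)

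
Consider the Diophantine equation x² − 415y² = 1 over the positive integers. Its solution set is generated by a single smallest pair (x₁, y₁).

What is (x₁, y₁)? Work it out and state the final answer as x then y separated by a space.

d=415: √d = [20; 2,1,2,4,6,…,1,2,40] (ℓ=16, even), read p_15/q_15
k=0  a_k=20  p_k/q_k = 20/1
…
k=7  a_k=1  p_k/q_k = 9595/471
k=8  a_k=3  p_k/q_k = 33939/1666
…
k=11  a_k=6  p_k/q_k = 508372/24955
k=12  a_k=4  p_k/q_k = 2110961/103623
…
k=14  a_k=1  p_k/q_k = 6841255/335824
k=15  a_k=2  p_k/q_k = 18412804/903849
→ (18412804, 903849).  Check: 18412804²=339031351142416, 415·903849²=339031351142415, difference 1.

18412804 903849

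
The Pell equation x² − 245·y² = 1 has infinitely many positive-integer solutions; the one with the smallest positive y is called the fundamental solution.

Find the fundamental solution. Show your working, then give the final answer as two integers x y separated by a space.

√245 → a₀=15, period (1,1,1,7,6,7,1,1,1,30); ℓ=10 even so k=9
a_0=15:  p_0=15·1+0=15,  q_0=15·0+1=1
a_1=1:  p_1=1·15+1=16,  q_1=1·1+0=1
…
a_3=1:  p_3=1·31+16=47,  q_3=1·2+1=3
a_4=7:  p_4=7·47+31=360,  q_4=7·3+2=23
a_5=6:  p_5=6·360+47=2207,  q_5=6·23+3=141
a_6=7:  p_6=7·2207+360=15809,  q_6=7·141+23=1010
…
a_8=1:  p_8=1·18016+15809=33825,  q_8=1·1151+1010=2161
a_9=1:  p_9=1·33825+18016=51841,  q_9=1·2161+1151=3312
fundamental: x₁=51841, y₁=3312  (since 2687489281 − 245·10969344 = 1)

51841 3312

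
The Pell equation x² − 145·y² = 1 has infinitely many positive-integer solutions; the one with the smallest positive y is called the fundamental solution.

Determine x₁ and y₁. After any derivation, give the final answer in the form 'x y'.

289 24

√145 = [12; 24, …], period ℓ=1 (odd) → k=1
step 0: (12, 1)  from 12·(1,0) + (0,1)
step 1: (289, 24)  from 24·(12,1) + (1,0)
fundamental: x₁=289, y₁=24  (since 83521 − 145·576 = 1)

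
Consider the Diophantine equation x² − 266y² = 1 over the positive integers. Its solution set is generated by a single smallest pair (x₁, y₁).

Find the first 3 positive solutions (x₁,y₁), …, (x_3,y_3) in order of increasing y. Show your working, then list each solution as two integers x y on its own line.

d=266: √d = [16; 3,4,3,32] (ℓ=4, even), read p_3/q_3
step 0: (16, 1)  from 16·(1,0) + (0,1)
…
step 2: (212, 13)  from 4·(49,3) + (16,1)
step 3: (685, 42)  from 3·(212,13) + (49,3)
→ (685, 42).  Check: 685²=469225, 266·42²=469224, difference 1.
n=2: (685,42)∘(685,42) = (685·685+266·42·42, 685·42+42·685) = (938449,57540)
n=3: (938449,57540)∘(685,42) = (685·938449+266·42·57540, 685·57540+42·938449) = (1285674445,78829758)

685 42
938449 57540
1285674445 78829758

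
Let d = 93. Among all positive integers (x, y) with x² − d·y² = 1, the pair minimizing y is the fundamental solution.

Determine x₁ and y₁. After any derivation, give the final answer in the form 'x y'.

d=93: √d = [9; 1,1,1,4,6,4,1,1,1,18] (ℓ=10, even), read p_9/q_9
step 0: (9, 1)  from 9·(1,0) + (0,1)
step 1: (10, 1)  from 1·(9,1) + (1,0)
step 2: (19, 2)  from 1·(10,1) + (9,1)
step 3: (29, 3)  from 1·(19,2) + (10,1)
step 4: (135, 14)  from 4·(29,3) + (19,2)
step 5: (839, 87)  from 6·(135,14) + (29,3)
step 6: (3491, 362)  from 4·(839,87) + (135,14)
…
step 8: (7821, 811)  from 1·(4330,449) + (3491,362)
step 9: (12151, 1260)  from 1·(7821,811) + (4330,449)
→ (12151, 1260).  Check: 12151²=147646801, 93·1260²=147646800, difference 1.

12151 1260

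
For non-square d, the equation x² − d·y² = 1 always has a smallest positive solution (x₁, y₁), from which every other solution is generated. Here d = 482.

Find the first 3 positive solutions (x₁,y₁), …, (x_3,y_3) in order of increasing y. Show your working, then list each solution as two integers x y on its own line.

√482 → a₀=21, period (1,20,1,42); ℓ=4 even so k=3
i=0: a=21 ⇒ p=21, q=1
i=1: a=1 ⇒ p=22, q=1
i=2: a=20 ⇒ p=461, q=21
i=3: a=1 ⇒ p=483, q=22
(x₁, y₁) = (483, 22);  483² − 482·22² = 1 ✓
n=2: (483,22)∘(483,22) = (483·483+482·22·22, 483·22+22·483) = (466577,21252)
n=3: (466577,21252)∘(483,22) = (483·466577+482·22·21252, 483·21252+22·466577) = (450712899,20529410)

483 22
466577 21252
450712899 20529410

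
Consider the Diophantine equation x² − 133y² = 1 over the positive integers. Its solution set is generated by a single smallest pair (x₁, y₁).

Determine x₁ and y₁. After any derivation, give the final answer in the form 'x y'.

2588599 224460

√133 → a₀=11, period (1,1,7,5,1,…,1,1,22); ℓ=16 even so k=15
a_0=11:  p_0=11·1+0=11,  q_0=11·0+1=1
…
a_2=1:  p_2=1·12+11=23,  q_2=1·1+1=2
a_3=7:  p_3=7·23+12=173,  q_3=7·2+1=15
…
a_7=1:  p_7=1·1949+1061=3010,  q_7=1·169+92=261
…
a_9=1:  p_9=1·7969+3010=10979,  q_9=1·691+261=952
…
a_11=1:  p_11=1·18948+10979=29927,  q_11=1·1643+952=2595
a_12=5:  p_12=5·29927+18948=168583,  q_12=5·2595+1643=14618
a_13=7:  p_13=7·168583+29927=1210008,  q_13=7·14618+2595=104921
a_14=1:  p_14=1·1210008+168583=1378591,  q_14=1·104921+14618=119539
a_15=1:  p_15=1·1378591+1210008=2588599,  q_15=1·119539+104921=224460
→ (2588599, 224460).  Check: 2588599²=6700844782801, 133·224460²=6700844782800, difference 1.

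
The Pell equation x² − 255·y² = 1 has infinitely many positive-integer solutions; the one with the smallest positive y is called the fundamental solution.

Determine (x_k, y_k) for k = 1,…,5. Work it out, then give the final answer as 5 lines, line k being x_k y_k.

d=255: √d = [15; 1,30] (ℓ=2, even), read p_1/q_1
step 0: (15, 1)  from 15·(1,0) + (0,1)
step 1: (16, 1)  from 1·(15,1) + (1,0)
→ (16, 1).  Check: 16²=256, 255·1²=255, difference 1.
(x_2, y_2) = (16·16 + 255·1·1, 16·1 + 1·16) = (511, 32)
(x_3, y_3) = (16·511 + 255·1·32, 16·32 + 1·511) = (16336, 1023)
(x_4, y_4) = (16·16336 + 255·1·1023, 16·1023 + 1·16336) = (522241, 32704)
(x_5, y_5) = (16·522241 + 255·1·32704, 16·32704 + 1·522241) = (16695376, 1045505)

16 1
511 32
16336 1023
522241 32704
16695376 1045505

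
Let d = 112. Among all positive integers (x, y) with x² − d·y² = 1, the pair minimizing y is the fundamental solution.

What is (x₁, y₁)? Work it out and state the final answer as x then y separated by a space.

127 12

d=112: √d = [10; 1,1,2,1,1,20] (ℓ=6, even), read p_5/q_5
i=0: a=10 ⇒ p=10, q=1
i=1: a=1 ⇒ p=11, q=1
…
i=4: a=1 ⇒ p=74, q=7
i=5: a=1 ⇒ p=127, q=12
(x₁, y₁) = (127, 12);  127² − 112·12² = 1 ✓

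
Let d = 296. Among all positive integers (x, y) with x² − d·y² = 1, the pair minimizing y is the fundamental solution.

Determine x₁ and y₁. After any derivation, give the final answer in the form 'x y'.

3699 215

d=296: √d = [17; 4,1,7,1,4,34] (ℓ=6, even), read p_5/q_5
a_0=17:  p_0=17·1+0=17,  q_0=17·0+1=1
a_1=4:  p_1=4·17+1=69,  q_1=4·1+0=4
…
a_4=1:  p_4=1·671+86=757,  q_4=1·39+5=44
a_5=4:  p_5=4·757+671=3699,  q_5=4·44+39=215
(x₁, y₁) = (3699, 215);  3699² − 296·215² = 1 ✓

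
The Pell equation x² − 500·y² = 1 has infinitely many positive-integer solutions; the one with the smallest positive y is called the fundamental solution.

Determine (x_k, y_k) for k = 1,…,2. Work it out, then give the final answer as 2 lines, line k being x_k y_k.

930249 41602
1730726404001 77400437796

√500 → a₀=22, period (2,1,3,2,1,…,1,2,44); ℓ=14 even so k=13
i=0: a=22 ⇒ p=22, q=1
…
i=2: a=1 ⇒ p=67, q=3
i=3: a=3 ⇒ p=246, q=11
…
i=5: a=1 ⇒ p=805, q=36
i=6: a=1 ⇒ p=1364, q=61
…
i=9: a=1 ⇒ p=30254, q=1353
i=10: a=2 ⇒ p=76317, q=3413
i=11: a=3 ⇒ p=259205, q=11592
i=12: a=1 ⇒ p=335522, q=15005
i=13: a=2 ⇒ p=930249, q=41602
(x₁, y₁) = (930249, 41602);  930249² − 500·41602² = 1 ✓
n=2: (930249,41602)∘(930249,41602) = (930249·930249+500·41602·41602, 930249·41602+41602·930249) = (1730726404001,77400437796)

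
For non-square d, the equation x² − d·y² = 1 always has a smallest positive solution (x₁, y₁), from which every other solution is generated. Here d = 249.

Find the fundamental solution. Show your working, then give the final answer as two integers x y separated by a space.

8553815 542076

[15; 1,3,1,1,5,…,3,1,30] for √249; ℓ=16 ⇒ convergent index 15
k=0  a_k=15  p_k/q_k = 15/1
…
k=2  a_k=3  p_k/q_k = 63/4
…
k=4  a_k=1  p_k/q_k = 142/9
k=5  a_k=5  p_k/q_k = 789/50
…
k=7  a_k=3  p_k/q_k = 3582/227
…
k=10  a_k=1  p_k/q_k = 150586/9543
…
k=12  a_k=1  p_k/q_k = 1017351/64472
…
k=14  a_k=3  p_k/q_k = 6669699/422675
k=15  a_k=1  p_k/q_k = 8553815/542076
(x₁, y₁) = (8553815, 542076);  8553815² − 249·542076² = 1 ✓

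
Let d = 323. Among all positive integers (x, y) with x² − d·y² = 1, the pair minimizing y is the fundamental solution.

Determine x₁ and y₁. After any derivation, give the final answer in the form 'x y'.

18 1

√323 = [17; 1,34, …], period ℓ=2 (even) → k=1
k=0  a_k=17  p_k/q_k = 17/1
k=1  a_k=1  p_k/q_k = 18/1
fundamental: x₁=18, y₁=1  (since 324 − 323·1 = 1)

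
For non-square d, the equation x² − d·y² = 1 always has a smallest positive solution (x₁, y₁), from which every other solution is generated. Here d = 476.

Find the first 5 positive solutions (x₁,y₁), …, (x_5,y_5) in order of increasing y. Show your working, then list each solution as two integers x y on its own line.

28799 1320
1658764801 76029360
95541534979199 4379139075960
5503001330073139201 252229652421114720
316961870514011136719999 14527923515772226566600

d=476: √d = [21; 1,4,2,10,2,4,1,42] (ℓ=8, even), read p_7/q_7
a_0=21:  p_0=21·1+0=21,  q_0=21·0+1=1
a_1=1:  p_1=1·21+1=22,  q_1=1·1+0=1
…
a_4=10:  p_4=10·240+109=2509,  q_4=10·11+5=115
a_5=2:  p_5=2·2509+240=5258,  q_5=2·115+11=241
a_6=4:  p_6=4·5258+2509=23541,  q_6=4·241+115=1079
a_7=1:  p_7=1·23541+5258=28799,  q_7=1·1079+241=1320
(x₁, y₁) = (28799, 1320);  28799² − 476·1320² = 1 ✓
(28799+1320√476)^2 = 1658764801 + 76029360√476
(28799+1320√476)^3 = 95541534979199 + 4379139075960√476
(28799+1320√476)^4 = 5503001330073139201 + 252229652421114720√476
(28799+1320√476)^5 = 316961870514011136719999 + 14527923515772226566600√476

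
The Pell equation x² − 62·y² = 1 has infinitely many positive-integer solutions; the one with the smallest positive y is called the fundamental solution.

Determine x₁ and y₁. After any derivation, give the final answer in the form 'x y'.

63 8

√62 = [7; 1,6,1,14, …], period ℓ=4 (even) → k=3
step 0: (7, 1)  from 7·(1,0) + (0,1)
…
step 2: (55, 7)  from 6·(8,1) + (7,1)
step 3: (63, 8)  from 1·(55,7) + (8,1)
fundamental: x₁=63, y₁=8  (since 3969 − 62·64 = 1)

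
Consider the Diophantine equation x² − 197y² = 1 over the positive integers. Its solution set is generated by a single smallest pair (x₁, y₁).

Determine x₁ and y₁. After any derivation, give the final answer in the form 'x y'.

393 28

[14; 28] for √197; ℓ=1 ⇒ convergent index 1
step 0: (14, 1)  from 14·(1,0) + (0,1)
step 1: (393, 28)  from 28·(14,1) + (1,0)
(x₁, y₁) = (393, 28);  393² − 197·28² = 1 ✓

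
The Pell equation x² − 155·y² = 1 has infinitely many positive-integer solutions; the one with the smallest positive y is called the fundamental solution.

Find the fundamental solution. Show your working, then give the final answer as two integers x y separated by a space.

√155 → a₀=12, period (2,4,2,24); ℓ=4 even so k=3
step 0: (12, 1)  from 12·(1,0) + (0,1)
step 1: (25, 2)  from 2·(12,1) + (1,0)
step 2: (112, 9)  from 4·(25,2) + (12,1)
step 3: (249, 20)  from 2·(112,9) + (25,2)
fundamental: x₁=249, y₁=20  (since 62001 − 155·400 = 1)

249 20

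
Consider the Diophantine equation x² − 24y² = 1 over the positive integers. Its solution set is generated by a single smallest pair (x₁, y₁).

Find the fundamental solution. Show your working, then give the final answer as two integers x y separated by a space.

√24 → a₀=4, period (1,8); ℓ=2 even so k=1
step 0: (4, 1)  from 4·(1,0) + (0,1)
step 1: (5, 1)  from 1·(4,1) + (1,0)
fundamental: x₁=5, y₁=1  (since 25 − 24·1 = 1)

5 1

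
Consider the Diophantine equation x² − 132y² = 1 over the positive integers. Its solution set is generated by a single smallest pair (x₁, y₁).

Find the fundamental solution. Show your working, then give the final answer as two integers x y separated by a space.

[11; 2,22] for √132; ℓ=2 ⇒ convergent index 1
step 0: (11, 1)  from 11·(1,0) + (0,1)
step 1: (23, 2)  from 2·(11,1) + (1,0)
(x₁, y₁) = (23, 2);  23² − 132·2² = 1 ✓

23 2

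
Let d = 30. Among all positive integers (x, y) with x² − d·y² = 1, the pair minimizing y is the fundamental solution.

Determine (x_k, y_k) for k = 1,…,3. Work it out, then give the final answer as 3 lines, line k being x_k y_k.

11 2
241 44
5291 966

d=30: √d = [5; 2,10] (ℓ=2, even), read p_1/q_1
k=0  a_k=5  p_k/q_k = 5/1
k=1  a_k=2  p_k/q_k = 11/2
(x₁, y₁) = (11, 2);  11² − 30·2² = 1 ✓
(11+2√30)^2 = 241 + 44√30
(11+2√30)^3 = 5291 + 966√30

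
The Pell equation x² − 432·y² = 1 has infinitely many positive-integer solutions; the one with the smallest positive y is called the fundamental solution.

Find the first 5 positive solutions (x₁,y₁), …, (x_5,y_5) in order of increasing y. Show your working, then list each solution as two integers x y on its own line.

√432 → a₀=20, period (1,3,1,1,1,3,1,40); ℓ=8 even so k=7
k=0  a_k=20  p_k/q_k = 20/1
…
k=2  a_k=3  p_k/q_k = 83/4
…
k=4  a_k=1  p_k/q_k = 187/9
…
k=6  a_k=3  p_k/q_k = 1060/51
k=7  a_k=1  p_k/q_k = 1351/65
→ (1351, 65).  Check: 1351²=1825201, 432·65²=1825200, difference 1.
n=2: (1351,65)∘(1351,65) = (1351·1351+432·65·65, 1351·65+65·1351) = (3650401,175630)
n=3: (3650401,175630)∘(1351,65) = (1351·3650401+432·65·175630, 1351·175630+65·3650401) = (9863382151,474552195)
n=4: (9863382151,474552195)∘(1351,65) = (1351·9863382151+432·65·474552195, 1351·474552195+65·9863382151) = (26650854921601,1282239855260)
n=5: (26650854921601,1282239855260)∘(1351,65) = (1351·26650854921601+432·65·1282239855260, 1351·1282239855260+65·26650854921601) = (72010600134783751,3464611614360325)

1351 65
3650401 175630
9863382151 474552195
26650854921601 1282239855260
72010600134783751 3464611614360325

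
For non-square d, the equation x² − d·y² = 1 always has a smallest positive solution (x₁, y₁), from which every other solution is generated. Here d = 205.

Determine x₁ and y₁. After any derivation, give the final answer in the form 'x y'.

39689 2772

d=205: √d = [14; 3,6,1,4,1,6,3,28] (ℓ=8, even), read p_7/q_7
i=0: a=14 ⇒ p=14, q=1
i=1: a=3 ⇒ p=43, q=3
i=2: a=6 ⇒ p=272, q=19
i=3: a=1 ⇒ p=315, q=22
…
i=5: a=1 ⇒ p=1847, q=129
i=6: a=6 ⇒ p=12614, q=881
i=7: a=3 ⇒ p=39689, q=2772
(x₁, y₁) = (39689, 2772);  39689² − 205·2772² = 1 ✓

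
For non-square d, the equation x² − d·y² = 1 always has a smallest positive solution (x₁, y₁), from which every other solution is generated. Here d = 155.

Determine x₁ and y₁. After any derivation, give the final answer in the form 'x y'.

249 20

√155 = [12; 2,4,2,24, …], period ℓ=4 (even) → k=3
step 0: (12, 1)  from 12·(1,0) + (0,1)
…
step 2: (112, 9)  from 4·(25,2) + (12,1)
step 3: (249, 20)  from 2·(112,9) + (25,2)
fundamental: x₁=249, y₁=20  (since 62001 − 155·400 = 1)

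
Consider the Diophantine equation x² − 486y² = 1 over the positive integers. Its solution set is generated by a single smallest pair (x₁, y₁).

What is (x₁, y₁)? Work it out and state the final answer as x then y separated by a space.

d=486: √d = [22; 22,44] (ℓ=2, even), read p_1/q_1
a_0=22:  p_0=22·1+0=22,  q_0=22·0+1=1
a_1=22:  p_1=22·22+1=485,  q_1=22·1+0=22
→ (485, 22).  Check: 485²=235225, 486·22²=235224, difference 1.

485 22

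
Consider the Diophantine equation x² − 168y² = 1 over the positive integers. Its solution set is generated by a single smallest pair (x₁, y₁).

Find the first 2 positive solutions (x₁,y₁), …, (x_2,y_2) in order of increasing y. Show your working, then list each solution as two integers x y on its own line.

d=168: √d = [12; 1,24] (ℓ=2, even), read p_1/q_1
k=0  a_k=12  p_k/q_k = 12/1
k=1  a_k=1  p_k/q_k = 13/1
→ (13, 1).  Check: 13²=169, 168·1²=168, difference 1.
(x_2, y_2) = (13·13 + 168·1·1, 13·1 + 1·13) = (337, 26)

13 1
337 26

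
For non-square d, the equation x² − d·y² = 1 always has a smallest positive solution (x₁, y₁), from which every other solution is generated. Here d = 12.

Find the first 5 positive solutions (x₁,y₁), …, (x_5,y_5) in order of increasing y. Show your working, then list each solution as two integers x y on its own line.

7 2
97 28
1351 390
18817 5432
262087 75658

√12 → a₀=3, period (2,6); ℓ=2 even so k=1
a_0=3:  p_0=3·1+0=3,  q_0=3·0+1=1
a_1=2:  p_1=2·3+1=7,  q_1=2·1+0=2
→ (7, 2).  Check: 7²=49, 12·2²=48, difference 1.
(x_2, y_2) = (7·7 + 12·2·2, 7·2 + 2·7) = (97, 28)
(x_3, y_3) = (7·97 + 12·2·28, 7·28 + 2·97) = (1351, 390)
(x_4, y_4) = (7·1351 + 12·2·390, 7·390 + 2·1351) = (18817, 5432)
(x_5, y_5) = (7·18817 + 12·2·5432, 7·5432 + 2·18817) = (262087, 75658)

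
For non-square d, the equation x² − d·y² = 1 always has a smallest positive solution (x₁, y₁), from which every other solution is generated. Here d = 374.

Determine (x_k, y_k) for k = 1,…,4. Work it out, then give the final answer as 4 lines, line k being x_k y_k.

3365 174
22646449 1171020
152410598405 7880964426
1025723304619201 53038889415960

d=374: √d = [19; 2,1,18,1,2,38] (ℓ=6, even), read p_5/q_5
a_0=19:  p_0=19·1+0=19,  q_0=19·0+1=1
…
a_2=1:  p_2=1·39+19=58,  q_2=1·2+1=3
…
a_4=1:  p_4=1·1083+58=1141,  q_4=1·56+3=59
a_5=2:  p_5=2·1141+1083=3365,  q_5=2·59+56=174
(x₁, y₁) = (3365, 174);  3365² − 374·174² = 1 ✓
n=2: (3365,174)∘(3365,174) = (3365·3365+374·174·174, 3365·174+174·3365) = (22646449,1171020)
n=3: (22646449,1171020)∘(3365,174) = (3365·22646449+374·174·1171020, 3365·1171020+174·22646449) = (152410598405,7880964426)
n=4: (152410598405,7880964426)∘(3365,174) = (3365·152410598405+374·174·7880964426, 3365·7880964426+174·152410598405) = (1025723304619201,53038889415960)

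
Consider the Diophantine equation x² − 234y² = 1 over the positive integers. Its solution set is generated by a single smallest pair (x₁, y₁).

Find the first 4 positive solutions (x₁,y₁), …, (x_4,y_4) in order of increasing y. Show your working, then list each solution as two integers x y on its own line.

[15; 3,2,1,2,1,2,3,30] for √234; ℓ=8 ⇒ convergent index 7
i=0: a=15 ⇒ p=15, q=1
…
i=5: a=1 ⇒ p=566, q=37
i=6: a=2 ⇒ p=1545, q=101
i=7: a=3 ⇒ p=5201, q=340
(x₁, y₁) = (5201, 340);  5201² − 234·340² = 1 ✓
n=2: (5201,340)∘(5201,340) = (5201·5201+234·340·340, 5201·340+340·5201) = (54100801,3536680)
n=3: (54100801,3536680)∘(5201,340) = (5201·54100801+234·340·3536680, 5201·3536680+340·54100801) = (562756526801,36788545020)
n=4: (562756526801,36788545020)∘(5201,340) = (5201·562756526801+234·340·36788545020, 5201·36788545020+340·562756526801) = (5853793337683201,382674441761360)

5201 340
54100801 3536680
562756526801 36788545020
5853793337683201 382674441761360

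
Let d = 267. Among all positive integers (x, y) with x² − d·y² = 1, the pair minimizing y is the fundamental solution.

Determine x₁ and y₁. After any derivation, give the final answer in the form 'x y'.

2402 147

d=267: √d = [16; 2,1,15,1,2,32] (ℓ=6, even), read p_5/q_5
k=0  a_k=16  p_k/q_k = 16/1
…
k=3  a_k=15  p_k/q_k = 768/47
k=4  a_k=1  p_k/q_k = 817/50
k=5  a_k=2  p_k/q_k = 2402/147
(x₁, y₁) = (2402, 147);  2402² − 267·147² = 1 ✓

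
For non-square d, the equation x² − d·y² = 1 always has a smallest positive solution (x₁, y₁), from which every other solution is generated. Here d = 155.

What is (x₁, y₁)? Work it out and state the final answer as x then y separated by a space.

249 20

[12; 2,4,2,24] for √155; ℓ=4 ⇒ convergent index 3
a_0=12:  p_0=12·1+0=12,  q_0=12·0+1=1
…
a_2=4:  p_2=4·25+12=112,  q_2=4·2+1=9
a_3=2:  p_3=2·112+25=249,  q_3=2·9+2=20
(x₁, y₁) = (249, 20);  249² − 155·20² = 1 ✓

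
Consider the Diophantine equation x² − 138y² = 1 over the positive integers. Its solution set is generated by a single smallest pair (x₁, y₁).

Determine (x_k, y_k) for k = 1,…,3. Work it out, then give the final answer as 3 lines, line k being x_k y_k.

√138 = [11; 1,2,1,22, …], period ℓ=4 (even) → k=3
k=0  a_k=11  p_k/q_k = 11/1
k=1  a_k=1  p_k/q_k = 12/1
k=2  a_k=2  p_k/q_k = 35/3
k=3  a_k=1  p_k/q_k = 47/4
→ (47, 4).  Check: 47²=2209, 138·4²=2208, difference 1.
(47+4√138)^2 = 4417 + 376√138
(47+4√138)^3 = 415151 + 35340√138

47 4
4417 376
415151 35340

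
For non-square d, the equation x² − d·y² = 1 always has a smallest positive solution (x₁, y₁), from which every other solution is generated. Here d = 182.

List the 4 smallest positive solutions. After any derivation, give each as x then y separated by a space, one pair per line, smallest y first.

27 2
1457 108
78651 5830
4245697 314712

[13; 2,26] for √182; ℓ=2 ⇒ convergent index 1
a_0=13:  p_0=13·1+0=13,  q_0=13·0+1=1
a_1=2:  p_1=2·13+1=27,  q_1=2·1+0=2
fundamental: x₁=27, y₁=2  (since 729 − 182·4 = 1)
n=2: (27,2)∘(27,2) = (27·27+182·2·2, 27·2+2·27) = (1457,108)
n=3: (1457,108)∘(27,2) = (27·1457+182·2·108, 27·108+2·1457) = (78651,5830)
n=4: (78651,5830)∘(27,2) = (27·78651+182·2·5830, 27·5830+2·78651) = (4245697,314712)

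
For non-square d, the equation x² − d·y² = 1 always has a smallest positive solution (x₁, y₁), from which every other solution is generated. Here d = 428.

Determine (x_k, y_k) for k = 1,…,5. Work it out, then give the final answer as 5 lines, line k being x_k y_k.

1850887 89466
6851565373537 331182912684
25362946559057703751 1225964295417811950
93887896135702420679780737 4538242753705644230486616
347551772829818329662915600223687 16799549031354731501369944644834

[20; 1,2,4,1,5,10,5,1,4,2,1,40] for √428; ℓ=12 ⇒ convergent index 11
k=0  a_k=20  p_k/q_k = 20/1
k=1  a_k=1  p_k/q_k = 21/1
k=2  a_k=2  p_k/q_k = 62/3
k=3  a_k=4  p_k/q_k = 269/13
k=4  a_k=1  p_k/q_k = 331/16
k=5  a_k=5  p_k/q_k = 1924/93
…
k=7  a_k=5  p_k/q_k = 99779/4823
k=8  a_k=1  p_k/q_k = 119350/5769
…
k=10  a_k=2  p_k/q_k = 1273708/61567
k=11  a_k=1  p_k/q_k = 1850887/89466
→ (1850887, 89466).  Check: 1850887²=3425782686769, 428·89466²=3425782686768, difference 1.
(1850887+89466√428)^2 = 6851565373537 + 331182912684√428
(1850887+89466√428)^3 = 25362946559057703751 + 1225964295417811950√428
(1850887+89466√428)^4 = 93887896135702420679780737 + 4538242753705644230486616√428
(1850887+89466√428)^5 = 347551772829818329662915600223687 + 16799549031354731501369944644834√428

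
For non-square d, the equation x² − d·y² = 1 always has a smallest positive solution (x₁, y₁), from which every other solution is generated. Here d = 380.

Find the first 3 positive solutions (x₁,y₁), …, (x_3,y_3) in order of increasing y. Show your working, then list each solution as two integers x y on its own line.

39 2
3041 156
237159 12166

[19; 2,38] for √380; ℓ=2 ⇒ convergent index 1
a_0=19:  p_0=19·1+0=19,  q_0=19·0+1=1
a_1=2:  p_1=2·19+1=39,  q_1=2·1+0=2
fundamental: x₁=39, y₁=2  (since 1521 − 380·4 = 1)
n=2: (39,2)∘(39,2) = (39·39+380·2·2, 39·2+2·39) = (3041,156)
n=3: (3041,156)∘(39,2) = (39·3041+380·2·156, 39·156+2·3041) = (237159,12166)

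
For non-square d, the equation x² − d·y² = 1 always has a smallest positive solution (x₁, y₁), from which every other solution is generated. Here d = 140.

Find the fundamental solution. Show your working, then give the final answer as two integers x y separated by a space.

d=140: √d = [11; 1,4,1,22] (ℓ=4, even), read p_3/q_3
i=0: a=11 ⇒ p=11, q=1
…
i=2: a=4 ⇒ p=59, q=5
i=3: a=1 ⇒ p=71, q=6
(x₁, y₁) = (71, 6);  71² − 140·6² = 1 ✓

71 6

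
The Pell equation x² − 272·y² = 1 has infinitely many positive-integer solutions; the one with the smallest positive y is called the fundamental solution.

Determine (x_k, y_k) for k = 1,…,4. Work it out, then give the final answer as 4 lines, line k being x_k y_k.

√272 = [16; 2,32, …], period ℓ=2 (even) → k=1
k=0  a_k=16  p_k/q_k = 16/1
k=1  a_k=2  p_k/q_k = 33/2
fundamental: x₁=33, y₁=2  (since 1089 − 272·4 = 1)
(x_2, y_2) = (33·33 + 272·2·2, 33·2 + 2·33) = (2177, 132)
(x_3, y_3) = (33·2177 + 272·2·132, 33·132 + 2·2177) = (143649, 8710)
(x_4, y_4) = (33·143649 + 272·2·8710, 33·8710 + 2·143649) = (9478657, 574728)

33 2
2177 132
143649 8710
9478657 574728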